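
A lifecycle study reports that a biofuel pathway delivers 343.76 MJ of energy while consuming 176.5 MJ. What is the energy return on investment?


EROI = E_out / E_in
= 343.76 / 176.5
= 1.9476

1.9476


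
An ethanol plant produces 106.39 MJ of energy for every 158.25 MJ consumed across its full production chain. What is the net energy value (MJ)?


NEV = E_out - E_in
= 106.39 - 158.25
= -51.8600 MJ

-51.8600 MJ


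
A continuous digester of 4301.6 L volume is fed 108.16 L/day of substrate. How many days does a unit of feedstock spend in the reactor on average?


HRT = V / Q
= 4301.6 / 108.16
= 39.7707 days

39.7707 days


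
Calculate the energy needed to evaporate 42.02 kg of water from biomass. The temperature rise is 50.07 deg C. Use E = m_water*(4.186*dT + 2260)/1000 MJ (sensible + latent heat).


E = m_water * (4.186 * dT + 2260) / 1000
= 42.02 * (4.186 * 50.07 + 2260) / 1000
= 103.7723 MJ

103.7723 MJ


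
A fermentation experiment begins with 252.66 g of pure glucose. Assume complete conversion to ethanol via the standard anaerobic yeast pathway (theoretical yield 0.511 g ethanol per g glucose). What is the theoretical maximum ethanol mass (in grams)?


Theoretical ethanol yield: m_EtOH = 0.511 * m_glucose
m_EtOH = 0.511 * 252.66 = 129.1093 g

129.1093 g


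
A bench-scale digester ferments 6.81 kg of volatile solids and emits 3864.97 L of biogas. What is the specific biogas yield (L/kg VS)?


Y = V / VS
= 3864.97 / 6.81
= 567.5433 L/kg VS

567.5433 L/kg VS


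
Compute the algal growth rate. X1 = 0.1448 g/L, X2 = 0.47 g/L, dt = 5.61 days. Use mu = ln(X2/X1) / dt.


mu = ln(X2/X1) / dt
= ln(0.47/0.1448) / 5.61
= 0.2099 per day

0.2099 per day


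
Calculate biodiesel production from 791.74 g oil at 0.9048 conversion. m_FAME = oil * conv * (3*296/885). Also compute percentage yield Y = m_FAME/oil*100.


m_FAME = oil * conv * (3 * 296 / 885) = oil * conv * (888/885)
= 791.74 * 0.9048 * 888 / 885
= 718.7947 g
Y = m_FAME / oil * 100 = conv * (888/885) * 100
= 0.9048 * 888 / 885 * 100
= 90.79%

718.7947 g FAME; Y = 90.79%


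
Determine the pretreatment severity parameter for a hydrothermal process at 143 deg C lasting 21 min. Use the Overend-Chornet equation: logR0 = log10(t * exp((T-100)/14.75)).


logR0 = log10(t * exp((T - 100) / 14.75))
= log10(21 * exp((143 - 100) / 14.75))
= 2.5883

2.5883


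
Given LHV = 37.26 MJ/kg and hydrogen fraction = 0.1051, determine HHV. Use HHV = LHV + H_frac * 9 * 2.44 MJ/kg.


HHV = LHV + H_frac * 9 * 2.44
= 37.26 + 0.1051 * 9 * 2.44
= 39.5680 MJ/kg

39.5680 MJ/kg


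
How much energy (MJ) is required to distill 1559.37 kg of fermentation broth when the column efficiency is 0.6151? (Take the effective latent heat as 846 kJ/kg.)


E = m * 846 / (eta * 1000)
= 1559.37 * 846 / (0.6151 * 1000)
= 2144.7358 MJ

2144.7358 MJ


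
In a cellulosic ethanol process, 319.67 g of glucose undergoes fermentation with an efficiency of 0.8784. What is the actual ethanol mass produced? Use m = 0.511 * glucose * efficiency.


Actual ethanol: m = 0.511 * 319.67 * 0.8784
m = 143.4878 g

143.4878 g


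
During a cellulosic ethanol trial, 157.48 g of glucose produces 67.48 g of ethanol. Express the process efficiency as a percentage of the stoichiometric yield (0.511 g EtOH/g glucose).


Fermentation efficiency = (actual / (0.511 * glucose)) * 100
= (67.48 / (0.511 * 157.48)) * 100
= 83.8550%

83.8550%


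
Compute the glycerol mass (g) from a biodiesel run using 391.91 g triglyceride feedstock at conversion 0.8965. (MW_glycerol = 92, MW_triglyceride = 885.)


glycerol = oil * conv * (92/885)
= 391.91 * 0.8965 * 92 / 885
= 36.5242 g

36.5242 g


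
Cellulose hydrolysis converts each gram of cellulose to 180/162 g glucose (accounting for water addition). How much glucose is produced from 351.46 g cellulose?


glucose = cellulose * 180/162
= 351.46 * 180/162
= 390.5111 g

390.5111 g


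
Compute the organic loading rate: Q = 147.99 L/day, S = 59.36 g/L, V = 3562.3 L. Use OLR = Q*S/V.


OLR = Q * S / V
= 147.99 * 59.36 / 3562.3
= 2.4660 g/L/day

2.4660 g/L/day


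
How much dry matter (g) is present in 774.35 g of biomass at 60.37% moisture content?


Wd = Ww * (1 - MC/100)
= 774.35 * (1 - 60.37/100)
= 306.8749 g

306.8749 g


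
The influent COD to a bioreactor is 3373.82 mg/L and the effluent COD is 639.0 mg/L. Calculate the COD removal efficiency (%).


eta = (COD_in - COD_out) / COD_in * 100
= (3373.82 - 639.0) / 3373.82 * 100
= 81.0600%

81.0600%


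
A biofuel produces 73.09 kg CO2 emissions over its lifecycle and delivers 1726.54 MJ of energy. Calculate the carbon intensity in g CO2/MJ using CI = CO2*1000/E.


CI = CO2 * 1000 / E
= 73.09 * 1000 / 1726.54
= 42.3332 g CO2/MJ

42.3332 g CO2/MJ


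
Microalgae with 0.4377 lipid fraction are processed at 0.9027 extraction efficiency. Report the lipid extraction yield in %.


Y = lipid_content * extraction_eff * 100
= 0.4377 * 0.9027 * 100
= 39.5112%

39.5112%


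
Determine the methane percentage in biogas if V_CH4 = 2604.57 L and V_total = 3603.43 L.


CH4% = V_CH4 / V_total * 100
= 2604.57 / 3603.43 * 100
= 72.2803%

72.2803%


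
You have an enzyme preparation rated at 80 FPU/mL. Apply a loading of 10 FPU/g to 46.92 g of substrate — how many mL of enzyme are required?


V = dosage * m_sub / activity
V = 10 * 46.92 / 80
V = 5.8650 mL

5.8650 mL


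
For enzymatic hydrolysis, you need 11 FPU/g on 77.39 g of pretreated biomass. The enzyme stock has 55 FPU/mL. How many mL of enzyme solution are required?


V = dosage * m_sub / activity
V = 11 * 77.39 / 55
V = 15.4780 mL

15.4780 mL


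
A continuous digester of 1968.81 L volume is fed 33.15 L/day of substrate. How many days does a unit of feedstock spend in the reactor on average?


HRT = V / Q
= 1968.81 / 33.15
= 59.3910 days

59.3910 days


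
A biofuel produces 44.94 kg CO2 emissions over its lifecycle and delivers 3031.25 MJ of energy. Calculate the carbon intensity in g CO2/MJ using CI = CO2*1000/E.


CI = CO2 * 1000 / E
= 44.94 * 1000 / 3031.25
= 14.8256 g CO2/MJ

14.8256 g CO2/MJ


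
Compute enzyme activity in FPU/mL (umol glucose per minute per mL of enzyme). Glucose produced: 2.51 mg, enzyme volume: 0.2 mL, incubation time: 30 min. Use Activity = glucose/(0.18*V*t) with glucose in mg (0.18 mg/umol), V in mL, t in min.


Activity = glucose_mg / (0.18 mg/umol * V_mL * t_min)
= 2.51 / (0.18 * 0.2 * 30)
= 2.3241 FPU/mL

2.3241 FPU/mL


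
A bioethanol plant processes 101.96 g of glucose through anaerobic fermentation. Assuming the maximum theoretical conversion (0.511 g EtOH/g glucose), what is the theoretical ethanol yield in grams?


Theoretical ethanol yield: m_EtOH = 0.511 * m_glucose
m_EtOH = 0.511 * 101.96 = 52.1016 g

52.1016 g


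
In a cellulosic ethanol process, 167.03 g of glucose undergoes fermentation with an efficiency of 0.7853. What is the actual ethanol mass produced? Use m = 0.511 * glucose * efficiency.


Actual ethanol: m = 0.511 * 167.03 * 0.7853
m = 67.0272 g

67.0272 g


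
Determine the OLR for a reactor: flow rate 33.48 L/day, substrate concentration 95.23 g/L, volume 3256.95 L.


OLR = Q * S / V
= 33.48 * 95.23 / 3256.95
= 0.9789 g/L/day

0.9789 g/L/day


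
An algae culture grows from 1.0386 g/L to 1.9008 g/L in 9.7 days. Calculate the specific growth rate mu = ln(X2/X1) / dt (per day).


mu = ln(X2/X1) / dt
= ln(1.9008/1.0386) / 9.7
= 0.0623 per day

0.0623 per day


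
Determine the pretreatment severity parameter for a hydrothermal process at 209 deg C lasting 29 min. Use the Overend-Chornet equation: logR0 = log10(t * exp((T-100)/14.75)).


logR0 = log10(t * exp((T - 100) / 14.75))
= log10(29 * exp((209 - 100) / 14.75))
= 4.6718

4.6718


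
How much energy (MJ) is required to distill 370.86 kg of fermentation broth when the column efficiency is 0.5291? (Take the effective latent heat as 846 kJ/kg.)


E = m * 846 / (eta * 1000)
= 370.86 * 846 / (0.5291 * 1000)
= 592.9835 MJ

592.9835 MJ


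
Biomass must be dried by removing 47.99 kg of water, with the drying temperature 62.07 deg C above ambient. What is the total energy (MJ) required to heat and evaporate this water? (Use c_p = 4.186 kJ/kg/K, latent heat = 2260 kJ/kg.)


E = m_water * (4.186 * dT + 2260) / 1000
= 47.99 * (4.186 * 62.07 + 2260) / 1000
= 120.9264 MJ

120.9264 MJ


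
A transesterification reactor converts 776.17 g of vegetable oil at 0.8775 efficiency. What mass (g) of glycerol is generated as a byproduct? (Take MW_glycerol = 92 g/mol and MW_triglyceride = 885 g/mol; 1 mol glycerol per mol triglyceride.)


glycerol = oil * conv * (92/885)
= 776.17 * 0.8775 * 92 / 885
= 70.8025 g

70.8025 g


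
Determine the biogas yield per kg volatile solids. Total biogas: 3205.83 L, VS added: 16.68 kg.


Y = V / VS
= 3205.83 / 16.68
= 192.1960 L/kg VS

192.1960 L/kg VS


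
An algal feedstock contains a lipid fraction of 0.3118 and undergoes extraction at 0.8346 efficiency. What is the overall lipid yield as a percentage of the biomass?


Y = lipid_content * extraction_eff * 100
= 0.3118 * 0.8346 * 100
= 26.0228%

26.0228%


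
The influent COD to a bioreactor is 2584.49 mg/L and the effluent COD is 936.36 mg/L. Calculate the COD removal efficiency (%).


eta = (COD_in - COD_out) / COD_in * 100
= (2584.49 - 936.36) / 2584.49 * 100
= 63.7700%

63.7700%


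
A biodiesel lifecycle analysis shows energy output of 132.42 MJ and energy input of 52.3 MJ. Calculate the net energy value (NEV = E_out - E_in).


NEV = E_out - E_in
= 132.42 - 52.3
= 80.1200 MJ

80.1200 MJ


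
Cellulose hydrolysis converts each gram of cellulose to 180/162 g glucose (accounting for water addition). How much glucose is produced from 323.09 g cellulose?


glucose = cellulose * 180/162
= 323.09 * 180/162
= 358.9889 g

358.9889 g


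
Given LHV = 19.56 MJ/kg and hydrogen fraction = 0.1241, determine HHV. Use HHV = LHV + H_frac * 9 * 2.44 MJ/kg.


HHV = LHV + H_frac * 9 * 2.44
= 19.56 + 0.1241 * 9 * 2.44
= 22.2852 MJ/kg

22.2852 MJ/kg


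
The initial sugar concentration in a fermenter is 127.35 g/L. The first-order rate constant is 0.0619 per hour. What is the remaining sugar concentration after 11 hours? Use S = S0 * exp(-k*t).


S = S0 * exp(-k * t)
S = 127.35 * exp(-0.0619 * 11)
S = 64.4596 g/L

64.4596 g/L


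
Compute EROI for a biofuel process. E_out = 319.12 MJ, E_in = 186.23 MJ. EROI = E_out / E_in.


EROI = E_out / E_in
= 319.12 / 186.23
= 1.7136

1.7136


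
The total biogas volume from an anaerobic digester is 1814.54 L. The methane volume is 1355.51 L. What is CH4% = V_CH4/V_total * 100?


CH4% = V_CH4 / V_total * 100
= 1355.51 / 1814.54 * 100
= 74.7027%

74.7027%


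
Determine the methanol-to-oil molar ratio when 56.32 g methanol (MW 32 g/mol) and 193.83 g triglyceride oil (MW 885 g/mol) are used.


Molar ratio = n_MeOH / n_oil = (MeOH/32) / (oil/885) = (MeOH * 885) / (32 * oil)
= (56.32 * 885) / (32 * 193.83)
= 8.0359

8.0359


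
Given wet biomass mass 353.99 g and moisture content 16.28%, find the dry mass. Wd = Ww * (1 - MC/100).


Wd = Ww * (1 - MC/100)
= 353.99 * (1 - 16.28/100)
= 296.3604 g

296.3604 g


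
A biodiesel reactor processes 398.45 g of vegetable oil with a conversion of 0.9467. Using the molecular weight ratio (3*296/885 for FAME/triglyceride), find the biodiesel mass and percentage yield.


m_FAME = oil * conv * (3 * 296 / 885) = oil * conv * (888/885)
= 398.45 * 0.9467 * 888 / 885
= 378.4913 g
Y = m_FAME / oil * 100 = conv * (888/885) * 100
= 0.9467 * 888 / 885 * 100
= 94.99%

378.4913 g FAME; Y = 94.99%


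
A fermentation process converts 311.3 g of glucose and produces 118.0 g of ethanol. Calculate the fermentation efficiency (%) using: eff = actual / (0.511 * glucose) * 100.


Fermentation efficiency = (actual / (0.511 * glucose)) * 100
= (118.0 / (0.511 * 311.3)) * 100
= 74.1792%

74.1792%


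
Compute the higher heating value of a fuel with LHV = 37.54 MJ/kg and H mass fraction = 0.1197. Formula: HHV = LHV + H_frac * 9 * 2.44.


HHV = LHV + H_frac * 9 * 2.44
= 37.54 + 0.1197 * 9 * 2.44
= 40.1686 MJ/kg

40.1686 MJ/kg


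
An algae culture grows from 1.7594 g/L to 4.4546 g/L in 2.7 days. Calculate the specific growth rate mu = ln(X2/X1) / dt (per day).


mu = ln(X2/X1) / dt
= ln(4.4546/1.7594) / 2.7
= 0.3441 per day

0.3441 per day


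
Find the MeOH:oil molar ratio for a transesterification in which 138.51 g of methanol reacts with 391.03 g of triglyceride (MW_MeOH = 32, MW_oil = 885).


Molar ratio = n_MeOH / n_oil = (MeOH/32) / (oil/885) = (MeOH * 885) / (32 * oil)
= (138.51 * 885) / (32 * 391.03)
= 9.7964

9.7964


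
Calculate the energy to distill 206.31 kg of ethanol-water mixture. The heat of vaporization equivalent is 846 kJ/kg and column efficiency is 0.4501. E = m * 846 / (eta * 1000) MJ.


E = m * 846 / (eta * 1000)
= 206.31 * 846 / (0.4501 * 1000)
= 387.7766 MJ

387.7766 MJ


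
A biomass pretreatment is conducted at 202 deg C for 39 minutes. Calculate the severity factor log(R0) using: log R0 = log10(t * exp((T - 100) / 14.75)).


logR0 = log10(t * exp((T - 100) / 14.75))
= log10(39 * exp((202 - 100) / 14.75))
= 4.5943

4.5943


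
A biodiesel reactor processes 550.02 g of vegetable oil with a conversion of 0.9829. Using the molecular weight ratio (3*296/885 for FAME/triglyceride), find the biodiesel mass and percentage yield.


m_FAME = oil * conv * (3 * 296 / 885) = oil * conv * (888/885)
= 550.02 * 0.9829 * 888 / 885
= 542.4473 g
Y = m_FAME / oil * 100 = conv * (888/885) * 100
= 0.9829 * 888 / 885 * 100
= 98.62%

542.4473 g FAME; Y = 98.62%


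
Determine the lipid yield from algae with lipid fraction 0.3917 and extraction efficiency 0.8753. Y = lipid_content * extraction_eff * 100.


Y = lipid_content * extraction_eff * 100
= 0.3917 * 0.8753 * 100
= 34.2855%

34.2855%


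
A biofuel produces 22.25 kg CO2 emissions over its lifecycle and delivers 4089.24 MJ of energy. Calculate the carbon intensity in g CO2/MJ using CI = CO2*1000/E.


CI = CO2 * 1000 / E
= 22.25 * 1000 / 4089.24
= 5.4411 g CO2/MJ

5.4411 g CO2/MJ


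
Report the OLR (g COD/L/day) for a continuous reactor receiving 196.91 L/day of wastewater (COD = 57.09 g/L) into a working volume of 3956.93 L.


OLR = Q * S / V
= 196.91 * 57.09 / 3956.93
= 2.8410 g/L/day

2.8410 g/L/day


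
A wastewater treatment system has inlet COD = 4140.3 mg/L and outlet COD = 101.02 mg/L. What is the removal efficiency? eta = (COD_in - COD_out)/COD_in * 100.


eta = (COD_in - COD_out) / COD_in * 100
= (4140.3 - 101.02) / 4140.3 * 100
= 97.5601%

97.5601%


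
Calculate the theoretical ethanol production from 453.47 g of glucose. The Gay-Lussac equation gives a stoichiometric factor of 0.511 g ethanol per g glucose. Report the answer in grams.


Theoretical ethanol yield: m_EtOH = 0.511 * m_glucose
m_EtOH = 0.511 * 453.47 = 231.7232 g

231.7232 g


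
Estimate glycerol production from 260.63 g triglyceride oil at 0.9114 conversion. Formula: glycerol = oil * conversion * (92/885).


glycerol = oil * conv * (92/885)
= 260.63 * 0.9114 * 92 / 885
= 24.6932 g

24.6932 g


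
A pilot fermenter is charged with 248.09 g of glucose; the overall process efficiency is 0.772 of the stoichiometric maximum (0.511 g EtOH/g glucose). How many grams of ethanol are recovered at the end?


Actual ethanol: m = 0.511 * 248.09 * 0.772
m = 97.8695 g

97.8695 g


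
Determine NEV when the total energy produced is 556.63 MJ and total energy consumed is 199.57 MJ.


NEV = E_out - E_in
= 556.63 - 199.57
= 357.0600 MJ

357.0600 MJ


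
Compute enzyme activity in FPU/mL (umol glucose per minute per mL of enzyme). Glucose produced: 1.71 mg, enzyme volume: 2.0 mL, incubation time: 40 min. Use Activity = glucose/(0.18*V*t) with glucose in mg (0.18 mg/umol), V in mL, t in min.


Activity = glucose_mg / (0.18 mg/umol * V_mL * t_min)
= 1.71 / (0.18 * 2.0 * 40)
= 0.1188 FPU/mL

0.1188 FPU/mL


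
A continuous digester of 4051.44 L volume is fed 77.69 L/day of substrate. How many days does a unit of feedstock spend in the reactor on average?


HRT = V / Q
= 4051.44 / 77.69
= 52.1488 days

52.1488 days


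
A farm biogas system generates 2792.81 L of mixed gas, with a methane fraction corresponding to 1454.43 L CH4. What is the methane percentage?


CH4% = V_CH4 / V_total * 100
= 1454.43 / 2792.81 * 100
= 52.0777%

52.0777%


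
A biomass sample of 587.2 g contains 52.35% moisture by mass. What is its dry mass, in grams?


Wd = Ww * (1 - MC/100)
= 587.2 * (1 - 52.35/100)
= 279.8008 g

279.8008 g


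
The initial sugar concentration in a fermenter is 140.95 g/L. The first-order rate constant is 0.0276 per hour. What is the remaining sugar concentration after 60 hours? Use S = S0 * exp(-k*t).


S = S0 * exp(-k * t)
S = 140.95 * exp(-0.0276 * 60)
S = 26.9075 g/L

26.9075 g/L


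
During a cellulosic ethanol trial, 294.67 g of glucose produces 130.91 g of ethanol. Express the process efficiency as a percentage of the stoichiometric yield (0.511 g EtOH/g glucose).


Fermentation efficiency = (actual / (0.511 * glucose)) * 100
= (130.91 / (0.511 * 294.67)) * 100
= 86.9393%

86.9393%


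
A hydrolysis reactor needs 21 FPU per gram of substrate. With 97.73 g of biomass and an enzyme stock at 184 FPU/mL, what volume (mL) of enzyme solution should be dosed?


V = dosage * m_sub / activity
V = 21 * 97.73 / 184
V = 11.1540 mL

11.1540 mL


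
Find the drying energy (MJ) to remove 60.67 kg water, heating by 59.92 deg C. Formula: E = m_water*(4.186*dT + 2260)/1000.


E = m_water * (4.186 * dT + 2260) / 1000
= 60.67 * (4.186 * 59.92 + 2260) / 1000
= 152.3318 MJ

152.3318 MJ


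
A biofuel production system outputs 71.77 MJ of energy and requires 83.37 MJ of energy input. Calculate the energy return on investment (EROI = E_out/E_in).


EROI = E_out / E_in
= 71.77 / 83.37
= 0.8609

0.8609


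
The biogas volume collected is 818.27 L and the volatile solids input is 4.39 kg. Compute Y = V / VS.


Y = V / VS
= 818.27 / 4.39
= 186.3941 L/kg VS

186.3941 L/kg VS


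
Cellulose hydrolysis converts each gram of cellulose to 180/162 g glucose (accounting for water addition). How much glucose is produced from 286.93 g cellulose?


glucose = cellulose * 180/162
= 286.93 * 180/162
= 318.8111 g

318.8111 g


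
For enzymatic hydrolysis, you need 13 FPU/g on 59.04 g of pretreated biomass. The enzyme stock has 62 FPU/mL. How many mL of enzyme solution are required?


V = dosage * m_sub / activity
V = 13 * 59.04 / 62
V = 12.3794 mL

12.3794 mL


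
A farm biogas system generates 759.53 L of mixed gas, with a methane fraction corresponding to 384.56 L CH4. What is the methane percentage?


CH4% = V_CH4 / V_total * 100
= 384.56 / 759.53 * 100
= 50.6313%

50.6313%


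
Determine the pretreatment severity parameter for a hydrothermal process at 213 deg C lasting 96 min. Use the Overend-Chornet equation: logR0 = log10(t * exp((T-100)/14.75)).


logR0 = log10(t * exp((T - 100) / 14.75))
= log10(96 * exp((213 - 100) / 14.75))
= 5.3094

5.3094


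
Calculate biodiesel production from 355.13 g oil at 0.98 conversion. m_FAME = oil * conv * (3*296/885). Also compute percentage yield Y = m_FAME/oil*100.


m_FAME = oil * conv * (3 * 296 / 885) = oil * conv * (888/885)
= 355.13 * 0.98 * 888 / 885
= 349.2072 g
Y = m_FAME / oil * 100 = conv * (888/885) * 100
= 0.98 * 888 / 885 * 100
= 98.33%

349.2072 g FAME; Y = 98.33%


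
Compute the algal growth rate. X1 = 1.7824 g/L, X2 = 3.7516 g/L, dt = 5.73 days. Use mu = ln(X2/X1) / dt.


mu = ln(X2/X1) / dt
= ln(3.7516/1.7824) / 5.73
= 0.1299 per day

0.1299 per day


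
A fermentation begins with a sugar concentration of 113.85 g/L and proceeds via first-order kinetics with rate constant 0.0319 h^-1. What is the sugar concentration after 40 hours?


S = S0 * exp(-k * t)
S = 113.85 * exp(-0.0319 * 40)
S = 31.7814 g/L

31.7814 g/L


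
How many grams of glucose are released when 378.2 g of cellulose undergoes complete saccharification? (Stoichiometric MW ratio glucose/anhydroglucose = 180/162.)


glucose = cellulose * 180/162
= 378.2 * 180/162
= 420.2222 g

420.2222 g


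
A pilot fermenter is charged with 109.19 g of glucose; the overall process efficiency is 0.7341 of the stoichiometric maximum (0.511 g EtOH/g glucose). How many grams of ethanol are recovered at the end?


Actual ethanol: m = 0.511 * 109.19 * 0.7341
m = 40.9599 g

40.9599 g


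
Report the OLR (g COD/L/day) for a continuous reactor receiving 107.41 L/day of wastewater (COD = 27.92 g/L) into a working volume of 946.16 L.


OLR = Q * S / V
= 107.41 * 27.92 / 946.16
= 3.1695 g/L/day

3.1695 g/L/day


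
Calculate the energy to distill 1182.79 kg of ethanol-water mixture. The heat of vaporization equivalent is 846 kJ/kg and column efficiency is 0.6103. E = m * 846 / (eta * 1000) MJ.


E = m * 846 / (eta * 1000)
= 1182.79 * 846 / (0.6103 * 1000)
= 1639.5876 MJ

1639.5876 MJ


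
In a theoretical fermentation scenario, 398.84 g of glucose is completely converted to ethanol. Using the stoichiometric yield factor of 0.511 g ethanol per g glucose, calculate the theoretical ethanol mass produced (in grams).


Theoretical ethanol yield: m_EtOH = 0.511 * m_glucose
m_EtOH = 0.511 * 398.84 = 203.8072 g

203.8072 g


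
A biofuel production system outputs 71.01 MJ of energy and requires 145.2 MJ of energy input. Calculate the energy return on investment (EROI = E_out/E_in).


EROI = E_out / E_in
= 71.01 / 145.2
= 0.4890

0.4890


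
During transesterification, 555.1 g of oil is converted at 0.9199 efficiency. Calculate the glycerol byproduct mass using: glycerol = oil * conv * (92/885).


glycerol = oil * conv * (92/885)
= 555.1 * 0.9199 * 92 / 885
= 53.0831 g

53.0831 g


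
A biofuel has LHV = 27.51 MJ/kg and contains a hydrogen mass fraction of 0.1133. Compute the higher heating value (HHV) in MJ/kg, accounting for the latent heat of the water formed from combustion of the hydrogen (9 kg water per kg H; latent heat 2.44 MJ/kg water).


HHV = LHV + H_frac * 9 * 2.44
= 27.51 + 0.1133 * 9 * 2.44
= 29.9981 MJ/kg

29.9981 MJ/kg


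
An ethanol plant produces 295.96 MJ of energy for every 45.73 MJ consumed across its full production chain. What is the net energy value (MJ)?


NEV = E_out - E_in
= 295.96 - 45.73
= 250.2300 MJ

250.2300 MJ


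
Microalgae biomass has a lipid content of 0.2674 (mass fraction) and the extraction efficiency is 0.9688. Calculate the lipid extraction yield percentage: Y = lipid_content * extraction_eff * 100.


Y = lipid_content * extraction_eff * 100
= 0.2674 * 0.9688 * 100
= 25.9057%

25.9057%


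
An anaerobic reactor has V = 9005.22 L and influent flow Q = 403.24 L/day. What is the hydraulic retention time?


HRT = V / Q
= 9005.22 / 403.24
= 22.3322 days

22.3322 days


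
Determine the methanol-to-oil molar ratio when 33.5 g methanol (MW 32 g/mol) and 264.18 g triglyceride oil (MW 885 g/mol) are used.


Molar ratio = n_MeOH / n_oil = (MeOH/32) / (oil/885) = (MeOH * 885) / (32 * oil)
= (33.5 * 885) / (32 * 264.18)
= 3.5070

3.5070


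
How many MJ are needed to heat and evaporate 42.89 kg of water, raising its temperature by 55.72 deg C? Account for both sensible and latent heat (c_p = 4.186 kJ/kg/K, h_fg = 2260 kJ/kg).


E = m_water * (4.186 * dT + 2260) / 1000
= 42.89 * (4.186 * 55.72 + 2260) / 1000
= 106.9352 MJ

106.9352 MJ


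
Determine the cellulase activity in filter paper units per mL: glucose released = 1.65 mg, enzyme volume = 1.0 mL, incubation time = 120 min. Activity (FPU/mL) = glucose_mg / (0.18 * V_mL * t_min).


Activity = glucose_mg / (0.18 mg/umol * V_mL * t_min)
= 1.65 / (0.18 * 1.0 * 120)
= 0.0764 FPU/mL

0.0764 FPU/mL


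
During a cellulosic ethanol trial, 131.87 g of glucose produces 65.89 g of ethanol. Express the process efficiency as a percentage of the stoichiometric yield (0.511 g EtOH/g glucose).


Fermentation efficiency = (actual / (0.511 * glucose)) * 100
= (65.89 / (0.511 * 131.87)) * 100
= 97.7806%

97.7806%


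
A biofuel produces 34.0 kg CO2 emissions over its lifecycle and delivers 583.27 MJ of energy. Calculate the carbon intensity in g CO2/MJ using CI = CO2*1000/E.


CI = CO2 * 1000 / E
= 34.0 * 1000 / 583.27
= 58.2920 g CO2/MJ

58.2920 g CO2/MJ


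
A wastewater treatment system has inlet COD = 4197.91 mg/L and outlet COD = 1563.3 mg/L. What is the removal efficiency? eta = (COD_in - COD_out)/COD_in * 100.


eta = (COD_in - COD_out) / COD_in * 100
= (4197.91 - 1563.3) / 4197.91 * 100
= 62.7600%

62.7600%


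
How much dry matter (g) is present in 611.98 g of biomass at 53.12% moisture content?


Wd = Ww * (1 - MC/100)
= 611.98 * (1 - 53.12/100)
= 286.8962 g

286.8962 g


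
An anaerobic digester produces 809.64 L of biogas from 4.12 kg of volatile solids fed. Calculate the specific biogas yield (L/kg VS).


Y = V / VS
= 809.64 / 4.12
= 196.5146 L/kg VS

196.5146 L/kg VS


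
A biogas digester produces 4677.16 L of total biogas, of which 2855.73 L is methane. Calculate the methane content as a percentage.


CH4% = V_CH4 / V_total * 100
= 2855.73 / 4677.16 * 100
= 61.0569%

61.0569%


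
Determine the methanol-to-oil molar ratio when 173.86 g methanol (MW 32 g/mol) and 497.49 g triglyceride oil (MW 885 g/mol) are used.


Molar ratio = n_MeOH / n_oil = (MeOH/32) / (oil/885) = (MeOH * 885) / (32 * oil)
= (173.86 * 885) / (32 * 497.49)
= 9.6652

9.6652


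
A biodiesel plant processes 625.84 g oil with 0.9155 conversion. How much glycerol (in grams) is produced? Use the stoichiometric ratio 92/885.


glycerol = oil * conv * (92/885)
= 625.84 * 0.9155 * 92 / 885
= 59.5616 g

59.5616 g


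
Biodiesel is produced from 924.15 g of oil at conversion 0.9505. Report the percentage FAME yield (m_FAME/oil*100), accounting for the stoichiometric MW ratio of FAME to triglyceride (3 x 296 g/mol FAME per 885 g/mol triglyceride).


m_FAME = oil * conv * (3 * 296 / 885) = oil * conv * (888/885)
= 924.15 * 0.9505 * 888 / 885
= 881.3822 g
Y = m_FAME / oil * 100 = conv * (888/885) * 100
= 0.9505 * 888 / 885 * 100
= 95.37%

95.37%


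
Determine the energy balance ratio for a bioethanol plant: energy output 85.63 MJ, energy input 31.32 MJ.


EROI = E_out / E_in
= 85.63 / 31.32
= 2.7340

2.7340


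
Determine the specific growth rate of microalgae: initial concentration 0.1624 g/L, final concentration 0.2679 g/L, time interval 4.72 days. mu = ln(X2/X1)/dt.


mu = ln(X2/X1) / dt
= ln(0.2679/0.1624) / 4.72
= 0.1060 per day

0.1060 per day


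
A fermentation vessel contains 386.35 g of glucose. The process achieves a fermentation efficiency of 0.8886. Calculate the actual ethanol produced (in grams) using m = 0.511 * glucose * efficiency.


Actual ethanol: m = 0.511 * 386.35 * 0.8886
m = 175.4317 g

175.4317 g


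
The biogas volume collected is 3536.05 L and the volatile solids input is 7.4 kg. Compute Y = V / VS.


Y = V / VS
= 3536.05 / 7.4
= 477.8446 L/kg VS

477.8446 L/kg VS


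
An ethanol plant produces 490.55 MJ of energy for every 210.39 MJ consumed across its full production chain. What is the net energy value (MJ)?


NEV = E_out - E_in
= 490.55 - 210.39
= 280.1600 MJ

280.1600 MJ


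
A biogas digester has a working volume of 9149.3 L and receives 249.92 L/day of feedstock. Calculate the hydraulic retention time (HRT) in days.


HRT = V / Q
= 9149.3 / 249.92
= 36.6089 days

36.6089 days


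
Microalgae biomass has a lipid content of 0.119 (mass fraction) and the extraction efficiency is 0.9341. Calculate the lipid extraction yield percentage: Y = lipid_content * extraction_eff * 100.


Y = lipid_content * extraction_eff * 100
= 0.119 * 0.9341 * 100
= 11.1158%

11.1158%


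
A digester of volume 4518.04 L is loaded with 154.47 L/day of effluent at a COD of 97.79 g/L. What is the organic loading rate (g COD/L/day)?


OLR = Q * S / V
= 154.47 * 97.79 / 4518.04
= 3.3434 g/L/day

3.3434 g/L/day


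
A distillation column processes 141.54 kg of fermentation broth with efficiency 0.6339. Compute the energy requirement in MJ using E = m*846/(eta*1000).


E = m * 846 / (eta * 1000)
= 141.54 * 846 / (0.6339 * 1000)
= 188.8986 MJ

188.8986 MJ


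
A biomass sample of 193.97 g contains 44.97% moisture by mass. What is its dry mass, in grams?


Wd = Ww * (1 - MC/100)
= 193.97 * (1 - 44.97/100)
= 106.7417 g

106.7417 g


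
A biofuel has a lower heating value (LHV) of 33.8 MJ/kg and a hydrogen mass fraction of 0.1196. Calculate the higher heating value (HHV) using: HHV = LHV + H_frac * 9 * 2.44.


HHV = LHV + H_frac * 9 * 2.44
= 33.8 + 0.1196 * 9 * 2.44
= 36.4264 MJ/kg

36.4264 MJ/kg


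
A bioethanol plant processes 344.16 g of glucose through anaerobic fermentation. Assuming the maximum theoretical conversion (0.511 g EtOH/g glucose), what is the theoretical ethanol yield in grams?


Theoretical ethanol yield: m_EtOH = 0.511 * m_glucose
m_EtOH = 0.511 * 344.16 = 175.8658 g

175.8658 g


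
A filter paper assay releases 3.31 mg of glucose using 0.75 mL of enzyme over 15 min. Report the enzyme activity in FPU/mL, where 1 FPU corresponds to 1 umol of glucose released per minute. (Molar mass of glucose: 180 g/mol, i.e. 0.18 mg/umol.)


Activity = glucose_mg / (0.18 mg/umol * V_mL * t_min)
= 3.31 / (0.18 * 0.75 * 15)
= 1.6346 FPU/mL

1.6346 FPU/mL


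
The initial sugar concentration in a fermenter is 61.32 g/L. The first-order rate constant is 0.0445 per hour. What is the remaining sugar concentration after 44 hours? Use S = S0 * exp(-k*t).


S = S0 * exp(-k * t)
S = 61.32 * exp(-0.0445 * 44)
S = 8.6547 g/L

8.6547 g/L


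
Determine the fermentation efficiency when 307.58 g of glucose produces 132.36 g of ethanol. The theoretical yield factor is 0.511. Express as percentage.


Fermentation efficiency = (actual / (0.511 * glucose)) * 100
= (132.36 / (0.511 * 307.58)) * 100
= 84.2127%

84.2127%


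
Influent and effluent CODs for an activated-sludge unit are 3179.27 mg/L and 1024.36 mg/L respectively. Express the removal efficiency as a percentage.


eta = (COD_in - COD_out) / COD_in * 100
= (3179.27 - 1024.36) / 3179.27 * 100
= 67.7800%

67.7800%


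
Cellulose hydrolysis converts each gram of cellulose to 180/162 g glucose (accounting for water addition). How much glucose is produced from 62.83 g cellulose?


glucose = cellulose * 180/162
= 62.83 * 180/162
= 69.8111 g

69.8111 g


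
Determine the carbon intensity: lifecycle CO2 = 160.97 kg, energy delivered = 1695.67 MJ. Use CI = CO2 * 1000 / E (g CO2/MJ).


CI = CO2 * 1000 / E
= 160.97 * 1000 / 1695.67
= 94.9300 g CO2/MJ

94.9300 g CO2/MJ


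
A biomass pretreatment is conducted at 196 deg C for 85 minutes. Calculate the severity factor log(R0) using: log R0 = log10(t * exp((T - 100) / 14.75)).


logR0 = log10(t * exp((T - 100) / 14.75))
= log10(85 * exp((196 - 100) / 14.75))
= 4.7560

4.7560


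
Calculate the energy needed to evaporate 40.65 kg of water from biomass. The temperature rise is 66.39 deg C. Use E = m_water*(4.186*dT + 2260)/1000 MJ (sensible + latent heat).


E = m_water * (4.186 * dT + 2260) / 1000
= 40.65 * (4.186 * 66.39 + 2260) / 1000
= 103.1660 MJ

103.1660 MJ


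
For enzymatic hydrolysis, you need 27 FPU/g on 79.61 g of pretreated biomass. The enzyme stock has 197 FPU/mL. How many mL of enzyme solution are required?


V = dosage * m_sub / activity
V = 27 * 79.61 / 197
V = 10.9110 mL

10.9110 mL


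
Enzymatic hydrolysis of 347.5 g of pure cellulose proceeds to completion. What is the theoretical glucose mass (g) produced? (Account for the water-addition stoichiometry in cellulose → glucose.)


glucose = cellulose * 180/162
= 347.5 * 180/162
= 386.1111 g

386.1111 g


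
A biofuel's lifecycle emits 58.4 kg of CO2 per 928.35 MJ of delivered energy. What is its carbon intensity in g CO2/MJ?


CI = CO2 * 1000 / E
= 58.4 * 1000 / 928.35
= 62.9073 g CO2/MJ

62.9073 g CO2/MJ


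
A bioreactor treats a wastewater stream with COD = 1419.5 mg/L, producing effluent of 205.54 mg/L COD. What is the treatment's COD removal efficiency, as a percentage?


eta = (COD_in - COD_out) / COD_in * 100
= (1419.5 - 205.54) / 1419.5 * 100
= 85.5203%

85.5203%


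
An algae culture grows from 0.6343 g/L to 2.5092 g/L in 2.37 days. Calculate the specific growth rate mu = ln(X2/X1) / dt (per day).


mu = ln(X2/X1) / dt
= ln(2.5092/0.6343) / 2.37
= 0.5803 per day

0.5803 per day


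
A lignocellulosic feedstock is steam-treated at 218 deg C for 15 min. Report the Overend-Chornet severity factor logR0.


logR0 = log10(t * exp((T - 100) / 14.75))
= log10(15 * exp((218 - 100) / 14.75))
= 4.6504

4.6504


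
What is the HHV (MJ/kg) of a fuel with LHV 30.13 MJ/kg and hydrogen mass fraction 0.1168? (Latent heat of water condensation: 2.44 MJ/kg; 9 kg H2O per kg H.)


HHV = LHV + H_frac * 9 * 2.44
= 30.13 + 0.1168 * 9 * 2.44
= 32.6949 MJ/kg

32.6949 MJ/kg


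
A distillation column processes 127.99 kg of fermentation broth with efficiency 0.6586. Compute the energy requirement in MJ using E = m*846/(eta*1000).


E = m * 846 / (eta * 1000)
= 127.99 * 846 / (0.6586 * 1000)
= 164.4087 MJ

164.4087 MJ


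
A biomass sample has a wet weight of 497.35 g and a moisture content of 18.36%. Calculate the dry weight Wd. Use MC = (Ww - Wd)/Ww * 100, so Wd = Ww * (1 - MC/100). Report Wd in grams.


Wd = Ww * (1 - MC/100)
= 497.35 * (1 - 18.36/100)
= 406.0365 g

406.0365 g


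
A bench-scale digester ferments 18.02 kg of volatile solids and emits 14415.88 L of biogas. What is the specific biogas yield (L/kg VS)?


Y = V / VS
= 14415.88 / 18.02
= 799.9933 L/kg VS

799.9933 L/kg VS


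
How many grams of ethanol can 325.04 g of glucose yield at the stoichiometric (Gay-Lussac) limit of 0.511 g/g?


Theoretical ethanol yield: m_EtOH = 0.511 * m_glucose
m_EtOH = 0.511 * 325.04 = 166.0954 g

166.0954 g


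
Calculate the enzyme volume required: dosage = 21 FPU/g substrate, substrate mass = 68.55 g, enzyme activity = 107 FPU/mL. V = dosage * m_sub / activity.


V = dosage * m_sub / activity
V = 21 * 68.55 / 107
V = 13.4537 mL

13.4537 mL


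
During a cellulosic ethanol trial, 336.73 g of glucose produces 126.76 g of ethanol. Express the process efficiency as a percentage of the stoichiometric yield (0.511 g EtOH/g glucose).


Fermentation efficiency = (actual / (0.511 * glucose)) * 100
= (126.76 / (0.511 * 336.73)) * 100
= 73.6681%

73.6681%


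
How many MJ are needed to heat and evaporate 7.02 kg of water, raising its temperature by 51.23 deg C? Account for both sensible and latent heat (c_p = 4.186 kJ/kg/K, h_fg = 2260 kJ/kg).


E = m_water * (4.186 * dT + 2260) / 1000
= 7.02 * (4.186 * 51.23 + 2260) / 1000
= 17.3706 MJ

17.3706 MJ


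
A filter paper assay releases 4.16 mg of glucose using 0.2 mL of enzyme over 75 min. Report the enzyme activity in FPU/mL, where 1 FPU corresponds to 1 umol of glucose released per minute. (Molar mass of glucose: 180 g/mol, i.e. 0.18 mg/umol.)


Activity = glucose_mg / (0.18 mg/umol * V_mL * t_min)
= 4.16 / (0.18 * 0.2 * 75)
= 1.5407 FPU/mL

1.5407 FPU/mL


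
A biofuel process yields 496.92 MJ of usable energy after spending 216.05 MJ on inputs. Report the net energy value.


NEV = E_out - E_in
= 496.92 - 216.05
= 280.8700 MJ

280.8700 MJ


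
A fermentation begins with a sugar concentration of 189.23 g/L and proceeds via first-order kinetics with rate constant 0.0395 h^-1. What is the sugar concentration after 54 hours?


S = S0 * exp(-k * t)
S = 189.23 * exp(-0.0395 * 54)
S = 22.4202 g/L

22.4202 g/L


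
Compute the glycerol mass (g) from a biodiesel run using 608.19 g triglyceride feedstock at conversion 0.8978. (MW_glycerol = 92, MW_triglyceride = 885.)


glycerol = oil * conv * (92/885)
= 608.19 * 0.8978 * 92 / 885
= 56.7628 g

56.7628 g


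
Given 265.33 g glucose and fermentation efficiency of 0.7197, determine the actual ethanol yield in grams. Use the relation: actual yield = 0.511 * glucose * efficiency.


Actual ethanol: m = 0.511 * 265.33 * 0.7197
m = 97.5795 g

97.5795 g


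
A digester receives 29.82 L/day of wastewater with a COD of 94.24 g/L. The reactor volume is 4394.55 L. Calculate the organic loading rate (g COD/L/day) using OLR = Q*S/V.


OLR = Q * S / V
= 29.82 * 94.24 / 4394.55
= 0.6395 g/L/day

0.6395 g/L/day


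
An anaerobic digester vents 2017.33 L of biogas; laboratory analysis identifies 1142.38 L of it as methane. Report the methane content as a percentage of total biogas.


CH4% = V_CH4 / V_total * 100
= 1142.38 / 2017.33 * 100
= 56.6283%

56.6283%


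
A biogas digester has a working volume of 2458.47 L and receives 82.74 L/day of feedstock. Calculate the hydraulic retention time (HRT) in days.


HRT = V / Q
= 2458.47 / 82.74
= 29.7132 days

29.7132 days


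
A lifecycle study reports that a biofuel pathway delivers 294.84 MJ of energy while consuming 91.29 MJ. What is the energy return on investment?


EROI = E_out / E_in
= 294.84 / 91.29
= 3.2297

3.2297


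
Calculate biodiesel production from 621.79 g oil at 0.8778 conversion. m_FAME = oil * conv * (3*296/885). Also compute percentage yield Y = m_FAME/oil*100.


m_FAME = oil * conv * (3 * 296 / 885) = oil * conv * (888/885)
= 621.79 * 0.8778 * 888 / 885
= 547.6575 g
Y = m_FAME / oil * 100 = conv * (888/885) * 100
= 0.8778 * 888 / 885 * 100
= 88.08%

547.6575 g FAME; Y = 88.08%


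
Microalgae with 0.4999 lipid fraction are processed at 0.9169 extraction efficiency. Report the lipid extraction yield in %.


Y = lipid_content * extraction_eff * 100
= 0.4999 * 0.9169 * 100
= 45.8358%

45.8358%


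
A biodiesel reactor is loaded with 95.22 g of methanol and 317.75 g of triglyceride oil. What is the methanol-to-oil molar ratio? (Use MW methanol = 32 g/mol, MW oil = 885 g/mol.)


Molar ratio = n_MeOH / n_oil = (MeOH/32) / (oil/885) = (MeOH * 885) / (32 * oil)
= (95.22 * 885) / (32 * 317.75)
= 8.2877

8.2877


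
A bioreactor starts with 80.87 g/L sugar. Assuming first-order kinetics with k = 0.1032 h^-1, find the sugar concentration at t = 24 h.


S = S0 * exp(-k * t)
S = 80.87 * exp(-0.1032 * 24)
S = 6.7940 g/L

6.7940 g/L


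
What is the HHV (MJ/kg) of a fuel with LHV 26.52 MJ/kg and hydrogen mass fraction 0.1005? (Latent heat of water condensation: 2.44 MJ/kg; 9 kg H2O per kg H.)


HHV = LHV + H_frac * 9 * 2.44
= 26.52 + 0.1005 * 9 * 2.44
= 28.7270 MJ/kg

28.7270 MJ/kg


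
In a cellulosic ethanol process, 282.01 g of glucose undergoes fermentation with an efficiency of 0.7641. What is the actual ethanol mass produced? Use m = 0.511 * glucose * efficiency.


Actual ethanol: m = 0.511 * 282.01 * 0.7641
m = 110.1122 g

110.1122 g


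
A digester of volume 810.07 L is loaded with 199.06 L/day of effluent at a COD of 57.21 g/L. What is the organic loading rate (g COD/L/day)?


OLR = Q * S / V
= 199.06 * 57.21 / 810.07
= 14.0583 g/L/day

14.0583 g/L/day


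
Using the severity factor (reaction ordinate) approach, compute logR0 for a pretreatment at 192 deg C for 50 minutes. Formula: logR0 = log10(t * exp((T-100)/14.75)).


logR0 = log10(t * exp((T - 100) / 14.75))
= log10(50 * exp((192 - 100) / 14.75))
= 4.4078

4.4078


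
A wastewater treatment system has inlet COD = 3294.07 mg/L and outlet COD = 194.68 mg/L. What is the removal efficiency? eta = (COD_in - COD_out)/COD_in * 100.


eta = (COD_in - COD_out) / COD_in * 100
= (3294.07 - 194.68) / 3294.07 * 100
= 94.0900%

94.0900%


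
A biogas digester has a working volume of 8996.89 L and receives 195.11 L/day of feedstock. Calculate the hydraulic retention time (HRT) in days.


HRT = V / Q
= 8996.89 / 195.11
= 46.1119 days

46.1119 days
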